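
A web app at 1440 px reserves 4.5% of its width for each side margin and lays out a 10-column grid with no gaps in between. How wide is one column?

131.04 px

Margins: 4.5% × 1440 = 64.8 px each, so content = 1440 − 129.6 = 1310.4 px.
With no gaps, each column is 1310.4/10 = 131.04 px.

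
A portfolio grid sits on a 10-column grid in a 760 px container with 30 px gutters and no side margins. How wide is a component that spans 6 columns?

444 px

10c + 9·30 = 760 → 10c = 490 → c = 49 px.
6-column span = 6·49 + 5·30 = 444 px.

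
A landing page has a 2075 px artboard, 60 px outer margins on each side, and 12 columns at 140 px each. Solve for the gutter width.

25 px

Content width = 2075 − 2·60 = 1955 px.
Columns use 1680 px, leaving 275 px across 11 gutters = 25 px each.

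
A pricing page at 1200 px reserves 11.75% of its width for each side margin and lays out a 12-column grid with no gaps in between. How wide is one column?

Margins: 11.75% × 1200 = 141 px each, so content = 1200 − 282 = 918 px.
12c = 918 → c = 76.5 px.

76.5 px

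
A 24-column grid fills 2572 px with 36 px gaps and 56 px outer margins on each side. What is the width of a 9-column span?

Take off 112 px of margins, leaving 2460 px.
24 columns + 23 gaps: 24c + 23·36 = 2460.
24c = 2460 − 828 = 1632, so c = 68 px.
9 columns plus 8 gaps: 612 + 288 = 900 px.

900 px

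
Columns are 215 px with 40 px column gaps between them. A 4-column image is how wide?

980 px

4 columns plus 3 column gaps: 860 + 120 = 980 px.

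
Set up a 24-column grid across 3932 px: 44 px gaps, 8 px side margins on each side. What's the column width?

Inside the margins: 3932 − 16 = 3916 px.
Subtracting 23 gaps of 44 leaves 2904 for 24 columns, so c = 121 px.

121 px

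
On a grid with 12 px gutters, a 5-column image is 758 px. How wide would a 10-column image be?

1528 px

Subtracting 4 gutters of 12 leaves 710 for 5 columns, so c = 142 px.
10-column span = 10·142 + 9·12 = 1528 px.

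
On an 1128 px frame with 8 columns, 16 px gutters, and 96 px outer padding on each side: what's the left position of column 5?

Subtract both margins: 1128 − 2·96 = 936 px.
8c + 7·16 = 936 → 8c = 824 → c = 103 px.
Before column 5: the margin + 4 columns + 4 gutters.
Offset = 96 + 4·(103 + 16) = 96 + 476 = 572 px.

572 px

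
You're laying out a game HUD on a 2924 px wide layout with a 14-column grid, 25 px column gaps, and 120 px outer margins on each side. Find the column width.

Take off 240 px of margins, leaving 2684 px.
14c + 13·25 = 2684 → 14c = 2359 → c = 168.5 px.

168.5 px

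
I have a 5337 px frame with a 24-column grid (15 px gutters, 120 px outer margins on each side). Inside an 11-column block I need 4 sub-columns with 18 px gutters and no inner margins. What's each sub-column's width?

Inside the margins: 5337 − 240 = 5097 px.
24c + 23·15 = 5097 → 24c = 4752 → c = 198 px.
11-column span = 11·198 + 10·15 = 2328 px.
4 columns + 3 gutters: 4d + 3·18 = 2328.
4d = 2328 − 54 = 2274, so d = 568.5 px.

568.5 px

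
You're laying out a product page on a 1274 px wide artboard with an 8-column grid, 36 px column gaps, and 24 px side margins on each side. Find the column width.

121.75 px

Subtract both margins: 1274 − 2·24 = 1226 px.
8 columns + 7 column gaps: 8c + 7·36 = 1226.
8c = 1226 − 252 = 974, so c = 121.75 px.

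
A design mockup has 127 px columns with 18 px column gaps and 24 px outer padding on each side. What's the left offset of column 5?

604 px

Each column+gutter stride is 145 px; 4 of them past the 24 px margin is 24 + 580 = 604 px.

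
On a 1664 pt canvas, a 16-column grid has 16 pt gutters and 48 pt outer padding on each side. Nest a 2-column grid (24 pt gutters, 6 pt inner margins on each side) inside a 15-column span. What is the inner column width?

716.5 pt

Subtract both margins: 1664 − 2·48 = 1568 pt.
16c + 15·16 = 1568 → 16c = 1328 → c = 83 pt.
15 columns plus 14 gutters: 1245 + 224 = 1469 pt.
Inner content = 1469 − 2·6 = 1457 pt.
2 columns + 1 gutter: 2d + 1·24 = 1457.
2d = 1457 − 24 = 1433, so d = 716.5 pt.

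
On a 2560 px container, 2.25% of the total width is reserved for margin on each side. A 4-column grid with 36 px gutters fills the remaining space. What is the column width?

584.2 px

Each margin = 2.25% of 2560 = 57.6 px; content = 2560 − 2·57.6 = 2444.8 px.
4c + 3·36 = 2444.8 → 4c = 2336.8 → c = 584.2 px.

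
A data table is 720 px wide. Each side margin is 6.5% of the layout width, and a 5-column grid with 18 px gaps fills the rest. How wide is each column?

110.88 px

720 × (1 − 2·6.5%) = 720 × 87% = 626.4 px for the columns.
5 columns + 4 gaps: 5c + 4·18 = 626.4.
5c = 626.4 − 72 = 554.4, so c = 110.88 px.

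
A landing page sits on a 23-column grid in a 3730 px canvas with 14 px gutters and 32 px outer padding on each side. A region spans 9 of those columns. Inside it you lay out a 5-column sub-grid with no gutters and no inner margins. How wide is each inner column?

Inside the margins: 3730 − 64 = 3666 px.
23 columns + 22 gutters: 23c + 22·14 = 3666.
23c = 3666 − 308 = 3358, so c = 146 px.
9-column span = 9·146 + 8·14 = 1426 px.
5d = 1426 → d = 285.2 px.

285.2 px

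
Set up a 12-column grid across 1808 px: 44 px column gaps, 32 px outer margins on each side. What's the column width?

105 px

Content width = 1808 − 2·32 = 1744 px.
1744 − 11·44 = 1260; ÷12 gives c = 105 px.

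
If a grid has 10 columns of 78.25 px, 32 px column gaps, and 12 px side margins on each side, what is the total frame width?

Total width: 2·12 + 10·78.25 + 9·32 = 1094.5 px.

1094.5 px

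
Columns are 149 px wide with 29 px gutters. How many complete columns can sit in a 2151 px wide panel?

k columns need k·149 + (k−1)·29 = k·178 − 29.
k·178 − 29 ≤ 2151 → k ≤ 2180 / 178 ≈ 12.25, so k = 12.

12 columns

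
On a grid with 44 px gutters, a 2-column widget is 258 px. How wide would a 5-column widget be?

711 px

2c + 1·44 = 258 → 2c = 214 → c = 107 px.
5 columns plus 4 gutters: 535 + 176 = 711 px.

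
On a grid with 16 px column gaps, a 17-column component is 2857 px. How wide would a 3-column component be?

17 columns + 16 column gaps: 17c + 16·16 = 2857.
17c = 2857 − 256 = 2601, so c = 153 px.
Span of 3: 3·153 + 2·16 = 459 + 32 = 491 px.

491 px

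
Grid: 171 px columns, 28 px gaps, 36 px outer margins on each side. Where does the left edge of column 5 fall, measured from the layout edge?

832 px

Column 5 starts at margin + 4·(column + gutter) = 36 + 4·199 = 832 px.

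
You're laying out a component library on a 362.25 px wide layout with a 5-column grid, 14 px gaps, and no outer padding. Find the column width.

61.25 px

5 columns + 4 gaps: 5c + 4·14 = 362.25.
5c = 362.25 − 56 = 306.25, so c = 61.25 px.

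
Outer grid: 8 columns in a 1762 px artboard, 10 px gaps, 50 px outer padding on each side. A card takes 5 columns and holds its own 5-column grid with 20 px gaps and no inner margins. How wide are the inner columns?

Subtract both margins: 1762 − 2·50 = 1662 px.
8c + 7·10 = 1662 → 8c = 1592 → c = 199 px.
5 columns plus 4 gaps: 995 + 40 = 1035 px.
5 columns + 4 gaps: 5d + 4·20 = 1035.
5d = 1035 − 80 = 955, so d = 191 px.

191 px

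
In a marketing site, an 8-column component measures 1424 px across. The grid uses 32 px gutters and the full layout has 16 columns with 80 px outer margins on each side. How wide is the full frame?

8c + 7·32 = 1424 → 8c = 1200 → c = 150 px.
Frame = 2·80 + 16·150 + 15·32 = 160 + 2400 + 480 = 3040 px.

3040 px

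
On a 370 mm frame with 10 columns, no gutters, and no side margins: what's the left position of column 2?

37 mm

With no gutters, each column is 370/10 = 37 mm.
Each column+gutter stride is 37 mm; with no margin, 1 of them is 37 mm.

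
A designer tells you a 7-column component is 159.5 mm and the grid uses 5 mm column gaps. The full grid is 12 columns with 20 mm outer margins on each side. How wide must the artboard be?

317 mm

159.5 − 6·5 = 129.5; ÷7 gives c = 18.5 mm.
Total width: 2·20 + 12·18.5 + 11·5 = 317 mm.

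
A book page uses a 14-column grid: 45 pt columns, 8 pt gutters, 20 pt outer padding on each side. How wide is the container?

774 pt

Container = 2·20 + 14·45 + 13·8 = 40 + 630 + 104 = 774 pt.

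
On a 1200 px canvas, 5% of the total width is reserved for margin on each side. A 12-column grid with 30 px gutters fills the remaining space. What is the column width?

62.5 px

Each margin = 5% of 1200 = 60 px; content = 1200 − 2·60 = 1080 px.
12 columns + 11 gutters: 12c + 11·30 = 1080.
12c = 1080 − 330 = 750, so c = 62.5 px.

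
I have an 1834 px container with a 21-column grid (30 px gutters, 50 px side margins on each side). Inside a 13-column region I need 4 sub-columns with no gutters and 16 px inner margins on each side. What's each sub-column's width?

Take off 100 px of margins, leaving 1734 px.
21 columns + 20 gutters: 21c + 20·30 = 1734.
21c = 1734 − 600 = 1134, so c = 54 px.
13-column span = 13·54 + 12·30 = 1062 px.
Inner content = 1062 − 2·16 = 1030 px.
1030 / 4 = 257.5 px per column.

257.5 px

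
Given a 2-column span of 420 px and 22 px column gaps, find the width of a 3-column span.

420 − 1·22 = 398; ÷2 gives c = 199 px.
3 columns plus 2 column gaps: 597 + 44 = 641 px.

641 px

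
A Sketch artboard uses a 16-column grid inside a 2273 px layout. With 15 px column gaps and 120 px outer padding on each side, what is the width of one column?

Content width = 2273 − 2·120 = 2033 px.
2033 − 15·15 = 1808; ÷16 gives c = 113 px.

113 px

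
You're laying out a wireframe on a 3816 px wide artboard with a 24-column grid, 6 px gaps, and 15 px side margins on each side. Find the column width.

152 px

Subtract both margins: 3816 − 2·15 = 3786 px.
Subtracting 23 gaps of 6 leaves 3648 for 24 columns, so c = 152 px.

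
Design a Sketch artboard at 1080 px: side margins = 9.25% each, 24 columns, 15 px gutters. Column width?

22.3 px

1080 × (1 − 2·9.25%) = 1080 × 81.5% = 880.2 px for the columns.
880.2 − 23·15 = 535.2; ÷24 gives c = 22.3 px.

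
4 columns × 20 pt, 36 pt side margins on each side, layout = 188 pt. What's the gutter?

Take off 72 pt of margins, leaving 116 pt.
Columns use 80 pt, leaving 36 pt across 3 gutters = 12 pt each.

12 pt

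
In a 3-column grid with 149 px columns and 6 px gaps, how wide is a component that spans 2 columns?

304 px

2 columns plus 1 gap: 298 + 6 = 304 px.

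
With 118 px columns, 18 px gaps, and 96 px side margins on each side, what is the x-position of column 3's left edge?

Each column+gutter stride is 136 px; 2 of them past the 96 px margin is 96 + 272 = 368 px.

368 px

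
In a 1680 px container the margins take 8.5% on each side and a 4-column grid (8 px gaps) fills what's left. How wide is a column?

342.6 px

1680 × (1 − 2·8.5%) = 1680 × 83% = 1394.4 px for the columns.
1394.4 − 3·8 = 1370.4; ÷4 gives c = 342.6 px.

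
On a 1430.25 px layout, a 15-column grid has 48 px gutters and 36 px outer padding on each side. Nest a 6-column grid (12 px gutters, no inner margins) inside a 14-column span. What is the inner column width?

Take off 72 px of margins, leaving 1358.25 px.
Subtracting 14 gutters of 48 leaves 686.25 for 15 columns, so c = 45.75 px.
Span of 14: 14·45.75 + 13·48 = 640.5 + 624 = 1264.5 px.
1264.5 − 5·12 = 1204.5; ÷6 gives d = 200.75 px.

200.75 px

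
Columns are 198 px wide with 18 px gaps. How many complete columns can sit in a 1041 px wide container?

k columns need k·198 + (k−1)·18 = k·216 − 18.
k·216 − 18 ≤ 1041 → k ≤ 1059 / 216 ≈ 4.90, so k = 4.

4 columns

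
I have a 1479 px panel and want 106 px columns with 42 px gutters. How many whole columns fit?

10 columns

Each extra column adds 106 + 42 = 148 px.
(1479 + 42) / 148 = 10.28, so 10 columns fit.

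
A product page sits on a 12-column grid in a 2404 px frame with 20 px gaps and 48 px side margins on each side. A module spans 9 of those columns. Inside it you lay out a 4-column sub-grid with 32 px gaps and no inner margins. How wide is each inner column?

407.5 px

Inside the margins: 2404 − 96 = 2308 px.
12c + 11·20 = 2308 → 12c = 2088 → c = 174 px.
Span of 9: 9·174 + 8·20 = 1566 + 160 = 1726 px.
4 columns + 3 gaps: 4d + 3·32 = 1726.
4d = 1726 − 96 = 1630, so d = 407.5 px.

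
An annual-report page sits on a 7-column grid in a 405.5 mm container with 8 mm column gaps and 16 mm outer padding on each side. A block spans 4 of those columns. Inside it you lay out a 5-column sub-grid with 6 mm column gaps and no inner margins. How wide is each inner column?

37.2 mm

Inside the margins: 405.5 − 32 = 373.5 mm.
7c + 6·8 = 373.5 → 7c = 325.5 → c = 46.5 mm.
Span of 4: 4·46.5 + 3·8 = 186 + 24 = 210 mm.
210 − 4·6 = 186; ÷5 gives d = 37.2 mm.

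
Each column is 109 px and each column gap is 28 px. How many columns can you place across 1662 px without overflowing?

12 columns

Each extra column adds 109 + 28 = 137 px.
(1662 + 28) / 137 = 12.34, so 12 columns fit.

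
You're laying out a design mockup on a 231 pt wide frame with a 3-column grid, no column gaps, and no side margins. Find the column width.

77 pt

With no column gaps, each column is 231/3 = 77 pt.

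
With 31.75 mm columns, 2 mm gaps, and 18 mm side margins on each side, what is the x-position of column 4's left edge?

119.25 mm

Each column+gutter stride is 33.75 mm; 3 of them past the 18 mm margin is 18 + 101.25 = 119.25 mm.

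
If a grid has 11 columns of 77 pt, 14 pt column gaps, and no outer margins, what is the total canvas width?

Canvas = 11·77 + 10·14 = 847 + 140 = 987 pt.

987 pt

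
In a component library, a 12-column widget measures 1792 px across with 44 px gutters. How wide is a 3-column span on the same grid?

415 px

12 columns + 11 gutters: 12c + 11·44 = 1792.
12c = 1792 − 484 = 1308, so c = 109 px.
3-column span = 3·109 + 2·44 = 415 px.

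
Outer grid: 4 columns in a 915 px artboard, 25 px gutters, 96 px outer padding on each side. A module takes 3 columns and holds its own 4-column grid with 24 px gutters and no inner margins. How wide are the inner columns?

116 px

Inside the margins: 915 − 192 = 723 px.
723 − 3·25 = 648; ÷4 gives c = 162 px.
Span of 3: 3·162 + 2·25 = 486 + 50 = 536 px.
4d + 3·24 = 536 → 4d = 464 → d = 116 px.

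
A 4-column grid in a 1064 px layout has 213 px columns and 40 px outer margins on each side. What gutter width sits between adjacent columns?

44 px

Content width = 1064 − 2·40 = 984 px.
4 columns take 4·213 = 852 px; remaining 132 splits into 3 gutters.
g = 132 / 3 = 44 px.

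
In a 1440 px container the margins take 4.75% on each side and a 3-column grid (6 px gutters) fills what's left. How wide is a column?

430.4 px

Margins: 4.75% × 1440 = 68.4 px each, so content = 1440 − 136.8 = 1303.2 px.
3 columns + 2 gutters: 3c + 2·6 = 1303.2.
3c = 1303.2 − 12 = 1291.2, so c = 430.4 px.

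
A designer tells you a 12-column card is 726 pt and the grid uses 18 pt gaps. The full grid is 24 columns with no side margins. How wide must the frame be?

1470 pt

12 columns + 11 gaps: 12c + 11·18 = 726.
12c = 726 − 198 = 528, so c = 44 pt.
Total width: 24·44 + 23·18 = 1470 pt.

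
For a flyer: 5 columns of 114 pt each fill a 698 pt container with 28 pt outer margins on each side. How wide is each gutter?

Inside the margins: 698 − 56 = 642 pt.
5 columns take 5·114 = 570 pt; remaining 72 splits into 4 gutters.
g = 72 / 4 = 18 pt.

18 pt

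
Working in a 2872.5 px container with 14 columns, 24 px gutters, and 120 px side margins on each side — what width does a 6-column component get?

Take off 240 px of margins, leaving 2632.5 px.
14c + 13·24 = 2632.5 → 14c = 2320.5 → c = 165.75 px.
6 columns plus 5 gutters: 994.5 + 120 = 1114.5 px.

1114.5 px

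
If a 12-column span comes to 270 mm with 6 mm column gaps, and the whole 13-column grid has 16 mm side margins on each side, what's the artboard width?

Subtracting 11 column gaps of 6 leaves 204 for 12 columns, so c = 17 mm.
Adding margins, columns and gutters: 32 + 221 + 72 = 325 mm.

325 mm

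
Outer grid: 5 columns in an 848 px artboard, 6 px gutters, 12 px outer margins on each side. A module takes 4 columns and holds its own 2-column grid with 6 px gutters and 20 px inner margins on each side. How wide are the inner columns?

Outer content = 848 − 2·12 = 824 px.
5 columns + 4 gutters: 5c + 4·6 = 824.
5c = 824 − 24 = 800, so c = 160 px.
Span of 4: 4·160 + 3·6 = 640 + 18 = 658 px.
Inner content = 658 − 2·20 = 618 px.
618 − 1·6 = 612; ÷2 gives d = 306 px.

306 px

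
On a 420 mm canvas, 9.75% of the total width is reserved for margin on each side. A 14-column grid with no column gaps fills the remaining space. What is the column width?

420 × (1 − 2·9.75%) = 420 × 80.5% = 338.1 mm for the columns.
With no column gaps, each column is 338.1/14 = 24.15 mm.

24.15 mm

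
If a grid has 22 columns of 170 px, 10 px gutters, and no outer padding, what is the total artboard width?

Artboard = 22·170 + 21·10 = 3740 + 210 = 3950 px.

3950 px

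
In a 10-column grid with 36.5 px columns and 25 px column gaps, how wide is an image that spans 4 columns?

221 px

4-column span = 4·36.5 + 3·25 = 221 px.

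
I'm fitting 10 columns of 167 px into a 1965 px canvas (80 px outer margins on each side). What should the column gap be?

15 px

Take off 160 px of margins, leaving 1805 px.
10·167 + 9g = 1805 → 9g = 135 → g = 15 px.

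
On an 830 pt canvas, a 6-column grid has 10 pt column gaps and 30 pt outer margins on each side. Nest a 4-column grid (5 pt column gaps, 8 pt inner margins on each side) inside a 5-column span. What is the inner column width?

152.25 pt

Subtract both margins: 830 − 2·30 = 770 pt.
6 columns + 5 column gaps: 6c + 5·10 = 770.
6c = 770 − 50 = 720, so c = 120 pt.
5 columns plus 4 column gaps: 600 + 40 = 640 pt.
Inner content = 640 − 2·8 = 624 pt.
624 − 3·5 = 609; ÷4 gives d = 152.25 pt.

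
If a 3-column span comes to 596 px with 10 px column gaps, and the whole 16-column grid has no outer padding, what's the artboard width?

3c + 2·10 = 596 → 3c = 576 → c = 192 px.
Total width: 16·192 + 15·10 = 3222 px.

3222 px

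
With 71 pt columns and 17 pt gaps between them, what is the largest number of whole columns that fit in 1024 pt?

11 columns: 11·71 + 10·17 = 951 pt ≤ 1024.
12 columns: 1039 pt > 1024. So 11.

11 columns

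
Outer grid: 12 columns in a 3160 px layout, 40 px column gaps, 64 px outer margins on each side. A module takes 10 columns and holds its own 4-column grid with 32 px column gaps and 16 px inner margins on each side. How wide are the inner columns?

598 px

Inside the margins: 3160 − 128 = 3032 px.
Subtracting 11 column gaps of 40 leaves 2592 for 12 columns, so c = 216 px.
Span of 10: 10·216 + 9·40 = 2160 + 360 = 2520 px.
Inner content = 2520 − 2·16 = 2488 px.
4 columns + 3 column gaps: 4d + 3·32 = 2488.
4d = 2488 − 96 = 2392, so d = 598 px.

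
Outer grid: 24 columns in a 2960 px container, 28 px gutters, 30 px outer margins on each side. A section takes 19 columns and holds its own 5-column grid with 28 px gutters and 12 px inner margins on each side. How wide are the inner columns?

Subtract both margins: 2960 − 2·30 = 2900 px.
24c + 23·28 = 2900 → 24c = 2256 → c = 94 px.
19 columns plus 18 gutters: 1786 + 504 = 2290 px.
Inner content = 2290 − 2·12 = 2266 px.
Subtracting 4 gutters of 28 leaves 2154 for 5 columns, so d = 430.8 px.

430.8 px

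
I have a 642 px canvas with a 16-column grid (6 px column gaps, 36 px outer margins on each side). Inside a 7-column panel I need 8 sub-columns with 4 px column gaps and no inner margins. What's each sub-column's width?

27.25 px

Take off 72 px of margins, leaving 570 px.
Subtracting 15 column gaps of 6 leaves 480 for 16 columns, so c = 30 px.
7-column span = 7·30 + 6·6 = 246 px.
246 − 7·4 = 218; ÷8 gives d = 27.25 px.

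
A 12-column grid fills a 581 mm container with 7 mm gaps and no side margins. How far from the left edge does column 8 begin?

343 mm

Subtracting 11 gaps of 7 leaves 504 for 12 columns, so c = 42 mm.
Each column+gutter stride is 49 mm; with no margin, 7 of them is 343 mm.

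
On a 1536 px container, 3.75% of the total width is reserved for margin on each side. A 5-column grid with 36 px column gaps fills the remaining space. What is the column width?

255.36 px

Margins: 3.75% × 1536 = 57.6 px each, so content = 1536 − 115.2 = 1420.8 px.
5 columns + 4 column gaps: 5c + 4·36 = 1420.8.
5c = 1420.8 − 144 = 1276.8, so c = 255.36 px.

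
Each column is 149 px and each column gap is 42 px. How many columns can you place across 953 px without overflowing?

k columns need k·149 + (k−1)·42 = k·191 − 42.
k·191 − 42 ≤ 953 → k ≤ 995 / 191 ≈ 5.21, so k = 5.

5 columns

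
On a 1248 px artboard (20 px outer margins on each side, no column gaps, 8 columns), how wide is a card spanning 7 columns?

Inside the margins: 1248 − 40 = 1208 px.
With no column gaps, each column is 1208/8 = 151 px.
With no column gaps, 7 columns span 7·151 = 1057 px.

1057 px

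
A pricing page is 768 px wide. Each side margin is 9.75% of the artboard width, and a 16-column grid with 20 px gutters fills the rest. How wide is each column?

19.89 px

768 × (1 − 2·9.75%) = 768 × 80.5% = 618.24 px for the columns.
618.24 − 15·20 = 318.24; ÷16 gives c = 19.89 px.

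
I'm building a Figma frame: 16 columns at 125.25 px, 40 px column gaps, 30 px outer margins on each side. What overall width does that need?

2664 px

Adding margins, columns and gutters: 60 + 2004 + 600 = 2664 px.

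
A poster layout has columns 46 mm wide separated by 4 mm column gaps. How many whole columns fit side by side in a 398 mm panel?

k columns need k·46 + (k−1)·4 = k·50 − 4.
k·50 − 4 ≤ 398 → k ≤ 402 / 50 ≈ 8.04, so k = 8.

8 columns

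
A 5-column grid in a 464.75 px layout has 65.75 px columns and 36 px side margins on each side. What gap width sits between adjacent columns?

Take off 72 px of margins, leaving 392.75 px.
Columns use 328.75 px, leaving 64 px across 4 gaps = 16 px each.

16 px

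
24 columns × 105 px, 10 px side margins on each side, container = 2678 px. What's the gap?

6 px

Inside the margins: 2678 − 20 = 2658 px.
Columns use 2520 px, leaving 138 px across 23 gaps = 6 px each.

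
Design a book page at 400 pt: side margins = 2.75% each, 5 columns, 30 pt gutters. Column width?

51.6 pt

Each margin = 2.75% of 400 = 11 pt; content = 400 − 2·11 = 378 pt.
5c + 4·30 = 378 → 5c = 258 → c = 51.6 pt.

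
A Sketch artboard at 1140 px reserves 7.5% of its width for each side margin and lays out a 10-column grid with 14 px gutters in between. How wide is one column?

84.3 px

1140 × (1 − 2·7.5%) = 1140 × 85% = 969 px for the columns.
10c + 9·14 = 969 → 10c = 843 → c = 84.3 px.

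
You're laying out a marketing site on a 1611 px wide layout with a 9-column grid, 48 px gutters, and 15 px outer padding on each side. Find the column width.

Content width = 1611 − 2·15 = 1581 px.
9 columns + 8 gutters: 9c + 8·48 = 1581.
9c = 1581 − 384 = 1197, so c = 133 px.

133 px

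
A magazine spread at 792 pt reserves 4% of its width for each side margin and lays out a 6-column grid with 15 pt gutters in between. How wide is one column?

108.94 pt

Each margin = 4% of 792 = 31.68 pt; content = 792 − 2·31.68 = 728.64 pt.
728.64 − 5·15 = 653.64; ÷6 gives c = 108.94 pt.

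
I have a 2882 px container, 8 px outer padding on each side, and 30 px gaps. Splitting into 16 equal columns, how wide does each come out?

Subtract both margins: 2882 − 2·8 = 2866 px.
16c + 15·30 = 2866 → 16c = 2416 → c = 151 px.

151 px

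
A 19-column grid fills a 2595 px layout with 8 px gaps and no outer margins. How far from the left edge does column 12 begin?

1507 px

19 columns + 18 gaps: 19c + 18·8 = 2595.
19c = 2595 − 144 = 2451, so c = 129 px.
Each column+gutter stride is 137 px; with no margin, 11 of them is 1507 px.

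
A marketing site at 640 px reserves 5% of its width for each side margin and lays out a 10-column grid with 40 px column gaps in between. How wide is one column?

Each margin = 5% of 640 = 32 px; content = 640 − 2·32 = 576 px.
10 columns + 9 column gaps: 10c + 9·40 = 576.
10c = 576 − 360 = 216, so c = 21.6 px.

21.6 px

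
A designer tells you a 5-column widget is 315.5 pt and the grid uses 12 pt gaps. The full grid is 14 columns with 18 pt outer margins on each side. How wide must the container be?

5c + 4·12 = 315.5 → 5c = 267.5 → c = 53.5 pt.
Total width: 2·18 + 14·53.5 + 13·12 = 941 pt.

941 pt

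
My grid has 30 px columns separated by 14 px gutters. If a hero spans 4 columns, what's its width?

162 px

4 columns plus 3 gutters: 120 + 42 = 162 px.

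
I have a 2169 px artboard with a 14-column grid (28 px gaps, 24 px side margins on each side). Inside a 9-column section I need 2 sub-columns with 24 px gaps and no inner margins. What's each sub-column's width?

Take off 48 px of margins, leaving 2121 px.
Subtracting 13 gaps of 28 leaves 1757 for 14 columns, so c = 125.5 px.
9 columns plus 8 gaps: 1129.5 + 224 = 1353.5 px.
2d + 1·24 = 1353.5 → 2d = 1329.5 → d = 664.75 px.

664.75 px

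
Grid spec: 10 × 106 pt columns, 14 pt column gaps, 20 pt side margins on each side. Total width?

1226 pt

Adding margins, columns and gutters: 40 + 1060 + 126 = 1226 pt.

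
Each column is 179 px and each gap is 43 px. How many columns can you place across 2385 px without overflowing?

Each extra column adds 179 + 43 = 222 px.
(2385 + 43) / 222 = 10.94, so 10 columns fit.

10 columns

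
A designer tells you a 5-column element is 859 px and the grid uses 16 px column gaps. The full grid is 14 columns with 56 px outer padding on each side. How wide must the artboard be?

5 columns + 4 column gaps: 5c + 4·16 = 859.
5c = 859 − 64 = 795, so c = 159 px.
Artboard = 2·56 + 14·159 + 13·16 = 112 + 2226 + 208 = 2546 px.

2546 px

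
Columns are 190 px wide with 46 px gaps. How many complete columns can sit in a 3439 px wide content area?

14 columns

Each extra column adds 190 + 46 = 236 px.
(3439 + 46) / 236 = 14.77, so 14 columns fit.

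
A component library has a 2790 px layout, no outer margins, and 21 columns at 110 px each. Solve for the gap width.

Columns use 2310 px, leaving 480 px across 20 gaps = 24 px each.

24 px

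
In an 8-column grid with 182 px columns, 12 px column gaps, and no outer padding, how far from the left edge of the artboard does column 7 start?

No margin, so column 7 starts at 6·(column + gutter) = 6·194 = 1164 px.

1164 px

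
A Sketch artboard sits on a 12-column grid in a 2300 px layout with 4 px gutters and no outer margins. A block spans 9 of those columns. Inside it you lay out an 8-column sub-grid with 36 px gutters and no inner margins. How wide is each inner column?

184 px

12c + 11·4 = 2300 → 12c = 2256 → c = 188 px.
Span of 9: 9·188 + 8·4 = 1692 + 32 = 1724 px.
1724 − 7·36 = 1472; ÷8 gives d = 184 px.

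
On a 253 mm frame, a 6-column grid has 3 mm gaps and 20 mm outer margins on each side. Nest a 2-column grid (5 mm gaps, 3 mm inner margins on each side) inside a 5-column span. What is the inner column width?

Outer content = 253 − 2·20 = 213 mm.
6c + 5·3 = 213 → 6c = 198 → c = 33 mm.
5-column span = 5·33 + 4·3 = 177 mm.
Inner content = 177 − 2·3 = 171 mm.
2 columns + 1 gap: 2d + 1·5 = 171.
2d = 171 − 5 = 166, so d = 83 mm.

83 mm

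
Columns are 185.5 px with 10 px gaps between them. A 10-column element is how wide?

1945 px

10-column span = 10·185.5 + 9·10 = 1945 px.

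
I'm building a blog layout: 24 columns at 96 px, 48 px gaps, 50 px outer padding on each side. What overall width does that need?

Total width: 2·50 + 24·96 + 23·48 = 3508 px.

3508 px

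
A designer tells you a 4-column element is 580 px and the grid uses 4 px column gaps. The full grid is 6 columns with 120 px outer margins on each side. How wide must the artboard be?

1112 px

Subtracting 3 column gaps of 4 leaves 568 for 4 columns, so c = 142 px.
Total width: 2·120 + 6·142 + 5·4 = 1112 px.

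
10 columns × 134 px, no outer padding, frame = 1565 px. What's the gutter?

10 columns take 10·134 = 1340 px; remaining 225 splits into 9 gutters.
g = 225 / 9 = 25 px.

25 px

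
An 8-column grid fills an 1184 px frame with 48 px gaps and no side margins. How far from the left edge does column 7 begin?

8c + 7·48 = 1184 → 8c = 848 → c = 106 px.
Before column 7: 6 columns + 6 gaps.
Offset = 6·(106 + 48) = 6·154 = 924 px.

924 px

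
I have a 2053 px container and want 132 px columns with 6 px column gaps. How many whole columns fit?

14 columns

Each extra column adds 132 + 6 = 138 px.
(2053 + 6) / 138 = 14.92, so 14 columns fit.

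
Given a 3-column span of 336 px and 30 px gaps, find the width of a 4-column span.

458 px

3 columns + 2 gaps: 3c + 2·30 = 336.
3c = 336 − 60 = 276, so c = 92 px.
4 columns plus 3 gaps: 368 + 90 = 458 px.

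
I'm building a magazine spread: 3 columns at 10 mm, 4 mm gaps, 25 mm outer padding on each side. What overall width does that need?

88 mm

Total width: 2·25 + 3·10 + 2·4 = 88 mm.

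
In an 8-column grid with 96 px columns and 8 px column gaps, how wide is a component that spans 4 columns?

408 px

Span of 4: 4·96 + 3·8 = 384 + 24 = 408 px.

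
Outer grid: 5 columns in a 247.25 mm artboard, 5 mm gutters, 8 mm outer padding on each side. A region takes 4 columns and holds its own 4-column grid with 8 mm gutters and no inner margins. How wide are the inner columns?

Subtract both margins: 247.25 − 2·8 = 231.25 mm.
5c + 4·5 = 231.25 → 5c = 211.25 → c = 42.25 mm.
4-column span = 4·42.25 + 3·5 = 184 mm.
4 columns + 3 gutters: 4d + 3·8 = 184.
4d = 184 − 24 = 160, so d = 40 mm.

40 mm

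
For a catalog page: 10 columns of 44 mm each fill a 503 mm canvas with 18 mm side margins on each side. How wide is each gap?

3 mm

Inside the margins: 503 − 36 = 467 mm.
10·44 + 9g = 467 → 9g = 27 → g = 3 mm.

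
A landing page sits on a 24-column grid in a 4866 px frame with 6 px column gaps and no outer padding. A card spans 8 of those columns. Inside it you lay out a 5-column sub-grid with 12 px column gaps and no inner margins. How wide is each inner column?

24c + 23·6 = 4866 → 24c = 4728 → c = 197 px.
8-column span = 8·197 + 7·6 = 1618 px.
5 columns + 4 column gaps: 5d + 4·12 = 1618.
5d = 1618 − 48 = 1570, so d = 314 px.

314 px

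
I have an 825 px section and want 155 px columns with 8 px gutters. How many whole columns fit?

5 columns

k columns need k·155 + (k−1)·8 = k·163 − 8.
k·163 − 8 ≤ 825 → k ≤ 833 / 163 ≈ 5.11, so k = 5.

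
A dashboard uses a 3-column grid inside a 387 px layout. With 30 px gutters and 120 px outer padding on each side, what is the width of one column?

Take off 240 px of margins, leaving 147 px.
Subtracting 2 gutters of 30 leaves 87 for 3 columns, so c = 29 px.

29 px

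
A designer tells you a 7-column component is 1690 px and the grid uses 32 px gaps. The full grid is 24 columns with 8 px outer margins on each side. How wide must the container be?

5888 px

Subtracting 6 gaps of 32 leaves 1498 for 7 columns, so c = 214 px.
Container = 2·8 + 24·214 + 23·32 = 16 + 5136 + 736 = 5888 px.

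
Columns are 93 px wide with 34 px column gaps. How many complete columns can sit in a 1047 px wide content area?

Each extra column adds 93 + 34 = 127 px.
(1047 + 34) / 127 = 8.51, so 8 columns fit.

8 columns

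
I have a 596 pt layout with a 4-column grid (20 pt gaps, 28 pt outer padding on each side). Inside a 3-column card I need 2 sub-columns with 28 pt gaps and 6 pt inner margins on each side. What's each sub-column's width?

180 pt

Take off 56 pt of margins, leaving 540 pt.
540 − 3·20 = 480; ÷4 gives c = 120 pt.
Span of 3: 3·120 + 2·20 = 360 + 40 = 400 pt.
Inner content = 400 − 2·6 = 388 pt.
388 − 1·28 = 360; ÷2 gives d = 180 pt.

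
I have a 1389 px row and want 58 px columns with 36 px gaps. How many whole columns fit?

15 columns

k columns need k·58 + (k−1)·36 = k·94 − 36.
k·94 − 36 ≤ 1389 → k ≤ 1425 / 94 ≈ 15.16, so k = 15.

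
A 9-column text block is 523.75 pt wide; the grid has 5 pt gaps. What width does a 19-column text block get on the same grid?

1111.25 pt

9 columns + 8 gaps: 9c + 8·5 = 523.75.
9c = 523.75 − 40 = 483.75, so c = 53.75 pt.
19 columns plus 18 gaps: 1021.25 + 90 = 1111.25 pt.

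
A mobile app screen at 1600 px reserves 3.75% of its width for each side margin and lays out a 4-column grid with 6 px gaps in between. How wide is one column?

1600 × (1 − 2·3.75%) = 1600 × 92.5% = 1480 px for the columns.
1480 − 3·6 = 1462; ÷4 gives c = 365.5 px.

365.5 px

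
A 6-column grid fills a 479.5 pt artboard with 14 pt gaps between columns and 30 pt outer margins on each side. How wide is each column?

58.25 pt

Subtract both margins: 479.5 − 2·30 = 419.5 pt.
6c + 5·14 = 419.5 → 6c = 349.5 → c = 58.25 pt.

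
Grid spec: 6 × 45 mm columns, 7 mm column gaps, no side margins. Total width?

305 mm

Summing: 270 + 35 = 305 mm.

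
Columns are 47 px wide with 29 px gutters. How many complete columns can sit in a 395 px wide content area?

5 columns

5 columns: 5·47 + 4·29 = 351 px ≤ 395.
6 columns: 427 px > 395. So 5.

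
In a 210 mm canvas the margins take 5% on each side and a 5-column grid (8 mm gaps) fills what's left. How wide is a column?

Margins: 5% × 210 = 10.5 mm each, so content = 210 − 21 = 189 mm.
5 columns + 4 gaps: 5c + 4·8 = 189.
5c = 189 − 32 = 157, so c = 31.4 mm.

31.4 mm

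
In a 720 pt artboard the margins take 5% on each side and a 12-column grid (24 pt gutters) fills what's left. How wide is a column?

720 × (1 − 2·5%) = 720 × 90% = 648 pt for the columns.
Subtracting 11 gutters of 24 leaves 384 for 12 columns, so c = 32 pt.

32 pt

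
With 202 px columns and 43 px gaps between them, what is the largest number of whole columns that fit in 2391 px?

9 columns

k columns need k·202 + (k−1)·43 = k·245 − 43.
k·245 − 43 ≤ 2391 → k ≤ 2434 / 245 ≈ 9.93, so k = 9.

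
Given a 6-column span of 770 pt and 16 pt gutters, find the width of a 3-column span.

6 columns + 5 gutters: 6c + 5·16 = 770.
6c = 770 − 80 = 690, so c = 115 pt.
Span of 3: 3·115 + 2·16 = 345 + 32 = 377 pt.

377 pt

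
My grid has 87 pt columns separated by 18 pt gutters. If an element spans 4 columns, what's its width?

402 pt

Span of 4: 4·87 + 3·18 = 348 + 54 = 402 pt.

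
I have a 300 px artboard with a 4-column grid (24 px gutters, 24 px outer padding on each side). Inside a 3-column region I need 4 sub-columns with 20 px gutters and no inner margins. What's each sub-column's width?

30.75 px

Outer content = 300 − 2·24 = 252 px.
4 columns + 3 gutters: 4c + 3·24 = 252.
4c = 252 − 72 = 180, so c = 45 px.
3 columns plus 2 gutters: 135 + 48 = 183 px.
183 − 3·20 = 123; ÷4 gives d = 30.75 px.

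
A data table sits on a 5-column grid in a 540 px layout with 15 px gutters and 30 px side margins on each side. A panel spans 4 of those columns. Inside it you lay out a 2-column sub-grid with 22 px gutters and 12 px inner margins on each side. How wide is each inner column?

Outer content = 540 − 2·30 = 480 px.
480 − 4·15 = 420; ÷5 gives c = 84 px.
4-column span = 4·84 + 3·15 = 381 px.
Inner content = 381 − 2·12 = 357 px.
2 columns + 1 gutter: 2d + 1·22 = 357.
2d = 357 − 22 = 335, so d = 167.5 px.

167.5 px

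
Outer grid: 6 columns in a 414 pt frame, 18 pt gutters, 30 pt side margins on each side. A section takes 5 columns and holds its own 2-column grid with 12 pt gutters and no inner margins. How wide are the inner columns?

Take off 60 pt of margins, leaving 354 pt.
6 columns + 5 gutters: 6c + 5·18 = 354.
6c = 354 − 90 = 264, so c = 44 pt.
5 columns plus 4 gutters: 220 + 72 = 292 pt.
292 − 1·12 = 280; ÷2 gives d = 140 pt.

140 pt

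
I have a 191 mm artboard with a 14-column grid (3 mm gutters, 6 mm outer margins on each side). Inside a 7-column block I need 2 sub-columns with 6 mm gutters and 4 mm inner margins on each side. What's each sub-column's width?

37 mm

Inside the margins: 191 − 12 = 179 mm.
14c + 13·3 = 179 → 14c = 140 → c = 10 mm.
7-column span = 7·10 + 6·3 = 88 mm.
Inner content = 88 − 2·4 = 80 mm.
Subtracting 1 gutter of 6 leaves 74 for 2 columns, so d = 37 mm.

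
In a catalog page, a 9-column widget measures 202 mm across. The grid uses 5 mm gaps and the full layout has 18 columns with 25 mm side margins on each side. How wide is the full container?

9c + 8·5 = 202 → 9c = 162 → c = 18 mm.
Total width: 2·25 + 18·18 + 17·5 = 459 mm.

459 mm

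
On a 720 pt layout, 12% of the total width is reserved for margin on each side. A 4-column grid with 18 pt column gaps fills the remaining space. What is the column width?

123.3 pt

720 × (1 − 2·12%) = 720 × 76% = 547.2 pt for the columns.
547.2 − 3·18 = 493.2; ÷4 gives c = 123.3 pt.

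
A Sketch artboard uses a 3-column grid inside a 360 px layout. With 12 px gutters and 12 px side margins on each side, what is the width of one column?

Content width = 360 − 2·12 = 336 px.
3 columns + 2 gutters: 3c + 2·12 = 336.
3c = 336 − 24 = 312, so c = 104 px.

104 px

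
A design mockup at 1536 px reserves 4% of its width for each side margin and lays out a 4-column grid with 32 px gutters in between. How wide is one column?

Each margin = 4% of 1536 = 61.44 px; content = 1536 − 2·61.44 = 1413.12 px.
1413.12 − 3·32 = 1317.12; ÷4 gives c = 329.28 px.

329.28 px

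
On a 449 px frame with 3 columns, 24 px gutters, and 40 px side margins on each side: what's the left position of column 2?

Inside the margins: 449 − 80 = 369 px.
Subtracting 2 gutters of 24 leaves 321 for 3 columns, so c = 107 px.
Each column+gutter stride is 131 px; 1 of them past the 40 px margin is 40 + 131 = 171 px.

171 px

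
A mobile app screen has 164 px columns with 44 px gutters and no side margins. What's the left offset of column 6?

1040 px

No margin, so column 6 starts at 5·(column + gutter) = 5·208 = 1040 px.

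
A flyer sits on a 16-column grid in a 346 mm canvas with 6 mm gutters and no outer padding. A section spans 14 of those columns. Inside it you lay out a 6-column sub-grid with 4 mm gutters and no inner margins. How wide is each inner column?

16 columns + 15 gutters: 16c + 15·6 = 346.
16c = 346 − 90 = 256, so c = 16 mm.
14 columns plus 13 gutters: 224 + 78 = 302 mm.
6 columns + 5 gutters: 6d + 5·4 = 302.
6d = 302 − 20 = 282, so d = 47 mm.

47 mm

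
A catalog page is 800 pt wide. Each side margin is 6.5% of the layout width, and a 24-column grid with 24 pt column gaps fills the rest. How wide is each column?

Each margin = 6.5% of 800 = 52 pt; content = 800 − 2·52 = 696 pt.
24c + 23·24 = 696 → 24c = 144 → c = 6 pt.

6 pt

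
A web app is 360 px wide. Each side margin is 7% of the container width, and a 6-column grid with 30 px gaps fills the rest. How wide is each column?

26.6 px

Margins: 7% × 360 = 25.2 px each, so content = 360 − 50.4 = 309.6 px.
309.6 − 5·30 = 159.6; ÷6 gives c = 26.6 px.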